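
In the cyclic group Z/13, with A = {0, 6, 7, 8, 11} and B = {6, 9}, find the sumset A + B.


Work in Z/13Z: reduce every sum a + b modulo 13.
Enumerate all 10 pairs:
a = 0: 0+6=6, 0+9=9
a = 6: 6+6=12, 6+9=2
a = 7: 7+6=0, 7+9=3
a = 8: 8+6=1, 8+9=4
a = 11: 11+6=4, 11+9=7
Distinct residues collected: {0, 1, 2, 3, 4, 6, 7, 9, 12}
|A + B| = 9 (out of 13 total residues).

A + B = {0, 1, 2, 3, 4, 6, 7, 9, 12}


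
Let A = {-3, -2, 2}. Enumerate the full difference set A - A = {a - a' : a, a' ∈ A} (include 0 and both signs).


A - A = {a - a' : a, a' ∈ A}.
Compute a - a' for each ordered pair (a, a'):
a = -3: -3--3=0, -3--2=-1, -3-2=-5
a = -2: -2--3=1, -2--2=0, -2-2=-4
a = 2: 2--3=5, 2--2=4, 2-2=0
Collecting distinct values (and noting 0 appears from a-a):
A - A = {-5, -4, -1, 0, 1, 4, 5}
|A - A| = 7

A - A = {-5, -4, -1, 0, 1, 4, 5}


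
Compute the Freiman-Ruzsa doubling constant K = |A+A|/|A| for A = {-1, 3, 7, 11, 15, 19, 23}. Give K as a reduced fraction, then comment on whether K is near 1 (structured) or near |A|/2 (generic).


|A| = 7.
Compute A + A by enumerating all 49 pairs.
A + A = {-2, 2, 6, 10, 14, 18, 22, 26, 30, 34, 38, 42, 46}, so |A + A| = 13.
K = |A + A| / |A| = 13/7 (already in lowest terms) ≈ 1.8571.
Reference: AP of size 7 gives K = 13/7 ≈ 1.8571; a fully generic set of size 7 gives K ≈ 4.0000.

|A| = 7, |A + A| = 13, K = 13/7.


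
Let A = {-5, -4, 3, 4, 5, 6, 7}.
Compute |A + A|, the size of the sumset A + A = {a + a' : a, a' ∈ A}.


A + A = {a + a' : a, a' ∈ A}; |A| = 7.
General bounds: 2|A| - 1 ≤ |A + A| ≤ |A|(|A|+1)/2, i.e. 13 ≤ |A + A| ≤ 28.
Lower bound 2|A|-1 is attained iff A is an arithmetic progression.
Enumerate sums a + a' for a ≤ a' (symmetric, so this suffices):
a = -5: -5+-5=-10, -5+-4=-9, -5+3=-2, -5+4=-1, -5+5=0, -5+6=1, -5+7=2
a = -4: -4+-4=-8, -4+3=-1, -4+4=0, -4+5=1, -4+6=2, -4+7=3
a = 3: 3+3=6, 3+4=7, 3+5=8, 3+6=9, 3+7=10
a = 4: 4+4=8, 4+5=9, 4+6=10, 4+7=11
a = 5: 5+5=10, 5+6=11, 5+7=12
a = 6: 6+6=12, 6+7=13
a = 7: 7+7=14
Distinct sums: {-10, -9, -8, -2, -1, 0, 1, 2, 3, 6, 7, 8, 9, 10, 11, 12, 13, 14}
|A + A| = 18

|A + A| = 18


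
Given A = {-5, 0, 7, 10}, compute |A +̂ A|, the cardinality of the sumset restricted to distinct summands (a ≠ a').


Restricted sumset: A +̂ A = {a + a' : a ∈ A, a' ∈ A, a ≠ a'}.
Equivalently, take A + A and drop any sum 2a that is achievable ONLY as a + a for a ∈ A (i.e. sums representable only with equal summands).
Enumerate pairs (a, a') with a < a' (symmetric, so each unordered pair gives one sum; this covers all a ≠ a'):
  -5 + 0 = -5
  -5 + 7 = 2
  -5 + 10 = 5
  0 + 7 = 7
  0 + 10 = 10
  7 + 10 = 17
Collected distinct sums: {-5, 2, 5, 7, 10, 17}
|A +̂ A| = 6
(Reference bound: |A +̂ A| ≥ 2|A| - 3 for |A| ≥ 2, with |A| = 4 giving ≥ 5.)

|A +̂ A| = 6


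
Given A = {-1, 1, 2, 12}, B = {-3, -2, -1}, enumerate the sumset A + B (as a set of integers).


A + B = {a + b : a ∈ A, b ∈ B}.
Enumerate all |A|·|B| = 4·3 = 12 pairs (a, b) and collect distinct sums.
a = -1: -1+-3=-4, -1+-2=-3, -1+-1=-2
a = 1: 1+-3=-2, 1+-2=-1, 1+-1=0
a = 2: 2+-3=-1, 2+-2=0, 2+-1=1
a = 12: 12+-3=9, 12+-2=10, 12+-1=11
Collecting distinct sums: A + B = {-4, -3, -2, -1, 0, 1, 9, 10, 11}
|A + B| = 9

A + B = {-4, -3, -2, -1, 0, 1, 9, 10, 11}


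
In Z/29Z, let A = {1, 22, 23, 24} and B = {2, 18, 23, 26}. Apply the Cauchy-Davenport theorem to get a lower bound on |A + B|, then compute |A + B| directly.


Cauchy-Davenport: |A + B| ≥ min(p, |A| + |B| - 1) for A, B nonempty in Z/pZ.
|A| = 4, |B| = 4, p = 29.
CD lower bound = min(29, 4 + 4 - 1) = min(29, 7) = 7.
Compute A + B mod 29 directly:
a = 1: 1+2=3, 1+18=19, 1+23=24, 1+26=27
a = 22: 22+2=24, 22+18=11, 22+23=16, 22+26=19
a = 23: 23+2=25, 23+18=12, 23+23=17, 23+26=20
a = 24: 24+2=26, 24+18=13, 24+23=18, 24+26=21
A + B = {3, 11, 12, 13, 16, 17, 18, 19, 20, 21, 24, 25, 26, 27}, so |A + B| = 14.
Verify: 14 ≥ 7? Yes ✓.

CD lower bound = 7, actual |A + B| = 14.


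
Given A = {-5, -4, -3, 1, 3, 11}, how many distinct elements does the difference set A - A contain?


A - A = {a - a' : a, a' ∈ A}; |A| = 6.
Bounds: 2|A|-1 ≤ |A - A| ≤ |A|² - |A| + 1, i.e. 11 ≤ |A - A| ≤ 31.
Note: 0 ∈ A - A always (from a - a). The set is symmetric: if d ∈ A - A then -d ∈ A - A.
Enumerate nonzero differences d = a - a' with a > a' (then include -d):
Positive differences: {1, 2, 4, 5, 6, 7, 8, 10, 14, 15, 16}
Full difference set: {0} ∪ (positive diffs) ∪ (negative diffs).
|A - A| = 1 + 2·11 = 23 (matches direct enumeration: 23).

|A - A| = 23


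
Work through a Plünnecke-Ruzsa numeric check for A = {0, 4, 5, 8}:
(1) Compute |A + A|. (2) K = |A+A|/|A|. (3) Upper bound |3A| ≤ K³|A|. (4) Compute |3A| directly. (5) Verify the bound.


|A| = 4.
Step 1: Compute A + A by enumerating all 16 pairs.
A + A = {0, 4, 5, 8, 9, 10, 12, 13, 16}, so |A + A| = 9.
Step 2: Doubling constant K = |A + A|/|A| = 9/4 = 9/4 ≈ 2.2500.
Step 3: Plünnecke-Ruzsa gives |3A| ≤ K³·|A| = (2.2500)³ · 4 ≈ 45.5625.
Step 4: Compute 3A = A + A + A directly by enumerating all triples (a,b,c) ∈ A³; |3A| = 16.
Step 5: Check 16 ≤ 45.5625? Yes ✓.

K = 9/4, Plünnecke-Ruzsa bound K³|A| ≈ 45.5625, |3A| = 16, inequality holds.


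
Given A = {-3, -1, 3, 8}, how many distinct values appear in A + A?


A + A = {a + a' : a, a' ∈ A}; |A| = 4.
General bounds: 2|A| - 1 ≤ |A + A| ≤ |A|(|A|+1)/2, i.e. 7 ≤ |A + A| ≤ 10.
Lower bound 2|A|-1 is attained iff A is an arithmetic progression.
Enumerate sums a + a' for a ≤ a' (symmetric, so this suffices):
a = -3: -3+-3=-6, -3+-1=-4, -3+3=0, -3+8=5
a = -1: -1+-1=-2, -1+3=2, -1+8=7
a = 3: 3+3=6, 3+8=11
a = 8: 8+8=16
Distinct sums: {-6, -4, -2, 0, 2, 5, 6, 7, 11, 16}
|A + A| = 10

|A + A| = 10


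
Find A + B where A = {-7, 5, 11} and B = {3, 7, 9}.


A + B = {a + b : a ∈ A, b ∈ B}.
Enumerate all |A|·|B| = 3·3 = 9 pairs (a, b) and collect distinct sums.
a = -7: -7+3=-4, -7+7=0, -7+9=2
a = 5: 5+3=8, 5+7=12, 5+9=14
a = 11: 11+3=14, 11+7=18, 11+9=20
Collecting distinct sums: A + B = {-4, 0, 2, 8, 12, 14, 18, 20}
|A + B| = 8

A + B = {-4, 0, 2, 8, 12, 14, 18, 20}


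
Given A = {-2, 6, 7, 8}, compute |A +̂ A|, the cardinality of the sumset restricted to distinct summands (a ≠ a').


Restricted sumset: A +̂ A = {a + a' : a ∈ A, a' ∈ A, a ≠ a'}.
Equivalently, take A + A and drop any sum 2a that is achievable ONLY as a + a for a ∈ A (i.e. sums representable only with equal summands).
Enumerate pairs (a, a') with a < a' (symmetric, so each unordered pair gives one sum; this covers all a ≠ a'):
  -2 + 6 = 4
  -2 + 7 = 5
  -2 + 8 = 6
  6 + 7 = 13
  6 + 8 = 14
  7 + 8 = 15
Collected distinct sums: {4, 5, 6, 13, 14, 15}
|A +̂ A| = 6
(Reference bound: |A +̂ A| ≥ 2|A| - 3 for |A| ≥ 2, with |A| = 4 giving ≥ 5.)

|A +̂ A| = 6


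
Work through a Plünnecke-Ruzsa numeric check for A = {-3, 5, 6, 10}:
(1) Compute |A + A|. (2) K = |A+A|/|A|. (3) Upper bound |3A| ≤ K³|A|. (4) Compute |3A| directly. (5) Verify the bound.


|A| = 4.
Step 1: Compute A + A by enumerating all 16 pairs.
A + A = {-6, 2, 3, 7, 10, 11, 12, 15, 16, 20}, so |A + A| = 10.
Step 2: Doubling constant K = |A + A|/|A| = 10/4 = 10/4 ≈ 2.5000.
Step 3: Plünnecke-Ruzsa gives |3A| ≤ K³·|A| = (2.5000)³ · 4 ≈ 62.5000.
Step 4: Compute 3A = A + A + A directly by enumerating all triples (a,b,c) ∈ A³; |3A| = 19.
Step 5: Check 19 ≤ 62.5000? Yes ✓.

K = 10/4, Plünnecke-Ruzsa bound K³|A| ≈ 62.5000, |3A| = 19, inequality holds.


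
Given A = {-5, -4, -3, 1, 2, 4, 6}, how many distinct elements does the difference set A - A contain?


A - A = {a - a' : a, a' ∈ A}; |A| = 7.
Bounds: 2|A|-1 ≤ |A - A| ≤ |A|² - |A| + 1, i.e. 13 ≤ |A - A| ≤ 43.
Note: 0 ∈ A - A always (from a - a). The set is symmetric: if d ∈ A - A then -d ∈ A - A.
Enumerate nonzero differences d = a - a' with a > a' (then include -d):
Positive differences: {1, 2, 3, 4, 5, 6, 7, 8, 9, 10, 11}
Full difference set: {0} ∪ (positive diffs) ∪ (negative diffs).
|A - A| = 1 + 2·11 = 23 (matches direct enumeration: 23).

|A - A| = 23


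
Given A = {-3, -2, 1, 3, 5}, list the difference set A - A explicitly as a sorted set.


A - A = {a - a' : a, a' ∈ A}.
Compute a - a' for each ordered pair (a, a'):
a = -3: -3--3=0, -3--2=-1, -3-1=-4, -3-3=-6, -3-5=-8
a = -2: -2--3=1, -2--2=0, -2-1=-3, -2-3=-5, -2-5=-7
a = 1: 1--3=4, 1--2=3, 1-1=0, 1-3=-2, 1-5=-4
a = 3: 3--3=6, 3--2=5, 3-1=2, 3-3=0, 3-5=-2
a = 5: 5--3=8, 5--2=7, 5-1=4, 5-3=2, 5-5=0
Collecting distinct values (and noting 0 appears from a-a):
A - A = {-8, -7, -6, -5, -4, -3, -2, -1, 0, 1, 2, 3, 4, 5, 6, 7, 8}
|A - A| = 17

A - A = {-8, -7, -6, -5, -4, -3, -2, -1, 0, 1, 2, 3, 4, 5, 6, 7, 8}


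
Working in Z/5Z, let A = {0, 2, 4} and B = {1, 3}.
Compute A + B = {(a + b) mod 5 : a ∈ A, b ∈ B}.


Work in Z/5Z: reduce every sum a + b modulo 5.
Enumerate all 6 pairs:
a = 0: 0+1=1, 0+3=3
a = 2: 2+1=3, 2+3=0
a = 4: 4+1=0, 4+3=2
Distinct residues collected: {0, 1, 2, 3}
|A + B| = 4 (out of 5 total residues).

A + B = {0, 1, 2, 3}


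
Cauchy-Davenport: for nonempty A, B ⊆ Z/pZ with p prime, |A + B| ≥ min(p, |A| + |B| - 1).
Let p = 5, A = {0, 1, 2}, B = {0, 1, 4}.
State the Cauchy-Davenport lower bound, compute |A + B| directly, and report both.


Cauchy-Davenport: |A + B| ≥ min(p, |A| + |B| - 1) for A, B nonempty in Z/pZ.
|A| = 3, |B| = 3, p = 5.
CD lower bound = min(5, 3 + 3 - 1) = min(5, 5) = 5.
Compute A + B mod 5 directly:
a = 0: 0+0=0, 0+1=1, 0+4=4
a = 1: 1+0=1, 1+1=2, 1+4=0
a = 2: 2+0=2, 2+1=3, 2+4=1
A + B = {0, 1, 2, 3, 4}, so |A + B| = 5.
Verify: 5 ≥ 5? Yes ✓.

CD lower bound = 5, actual |A + B| = 5.


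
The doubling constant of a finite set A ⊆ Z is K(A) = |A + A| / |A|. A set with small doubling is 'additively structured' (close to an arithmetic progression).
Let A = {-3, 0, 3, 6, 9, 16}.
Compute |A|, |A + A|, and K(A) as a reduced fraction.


|A| = 6.
Compute A + A by enumerating all 36 pairs.
A + A = {-6, -3, 0, 3, 6, 9, 12, 13, 15, 16, 18, 19, 22, 25, 32}, so |A + A| = 15.
K = |A + A| / |A| = 15/6 = 5/2 ≈ 2.5000.
Reference: AP of size 6 gives K = 11/6 ≈ 1.8333; a fully generic set of size 6 gives K ≈ 3.5000.

|A| = 6, |A + A| = 15, K = 15/6 = 5/2.


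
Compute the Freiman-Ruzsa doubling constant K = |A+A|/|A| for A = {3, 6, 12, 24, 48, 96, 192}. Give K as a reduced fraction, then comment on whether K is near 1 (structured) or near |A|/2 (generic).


|A| = 7.
Compute A + A by enumerating all 49 pairs.
A + A = {6, 9, 12, 15, 18, 24, 27, 30, 36, 48, 51, 54, 60, 72, 96, 99, 102, 108, 120, 144, 192, 195, 198, 204, 216, 240, 288, 384}, so |A + A| = 28.
K = |A + A| / |A| = 28/7 = 4/1 ≈ 4.0000.
Reference: AP of size 7 gives K = 13/7 ≈ 1.8571; a fully generic set of size 7 gives K ≈ 4.0000.

|A| = 7, |A + A| = 28, K = 28/7 = 4/1.


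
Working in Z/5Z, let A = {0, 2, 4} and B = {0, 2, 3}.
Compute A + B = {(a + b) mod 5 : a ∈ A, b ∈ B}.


Work in Z/5Z: reduce every sum a + b modulo 5.
Enumerate all 9 pairs:
a = 0: 0+0=0, 0+2=2, 0+3=3
a = 2: 2+0=2, 2+2=4, 2+3=0
a = 4: 4+0=4, 4+2=1, 4+3=2
Distinct residues collected: {0, 1, 2, 3, 4}
|A + B| = 5 (out of 5 total residues).

A + B = {0, 1, 2, 3, 4}


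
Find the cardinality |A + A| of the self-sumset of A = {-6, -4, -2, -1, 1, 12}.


A + A = {a + a' : a, a' ∈ A}; |A| = 6.
General bounds: 2|A| - 1 ≤ |A + A| ≤ |A|(|A|+1)/2, i.e. 11 ≤ |A + A| ≤ 21.
Lower bound 2|A|-1 is attained iff A is an arithmetic progression.
Enumerate sums a + a' for a ≤ a' (symmetric, so this suffices):
a = -6: -6+-6=-12, -6+-4=-10, -6+-2=-8, -6+-1=-7, -6+1=-5, -6+12=6
a = -4: -4+-4=-8, -4+-2=-6, -4+-1=-5, -4+1=-3, -4+12=8
a = -2: -2+-2=-4, -2+-1=-3, -2+1=-1, -2+12=10
a = -1: -1+-1=-2, -1+1=0, -1+12=11
a = 1: 1+1=2, 1+12=13
a = 12: 12+12=24
Distinct sums: {-12, -10, -8, -7, -6, -5, -4, -3, -2, -1, 0, 2, 6, 8, 10, 11, 13, 24}
|A + A| = 18

|A + A| = 18


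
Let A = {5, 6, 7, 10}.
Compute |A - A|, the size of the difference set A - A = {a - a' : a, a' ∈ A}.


A - A = {a - a' : a, a' ∈ A}; |A| = 4.
Bounds: 2|A|-1 ≤ |A - A| ≤ |A|² - |A| + 1, i.e. 7 ≤ |A - A| ≤ 13.
Note: 0 ∈ A - A always (from a - a). The set is symmetric: if d ∈ A - A then -d ∈ A - A.
Enumerate nonzero differences d = a - a' with a > a' (then include -d):
Positive differences: {1, 2, 3, 4, 5}
Full difference set: {0} ∪ (positive diffs) ∪ (negative diffs).
|A - A| = 1 + 2·5 = 11 (matches direct enumeration: 11).

|A - A| = 11


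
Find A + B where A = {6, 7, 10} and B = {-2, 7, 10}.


A + B = {a + b : a ∈ A, b ∈ B}.
Enumerate all |A|·|B| = 3·3 = 9 pairs (a, b) and collect distinct sums.
a = 6: 6+-2=4, 6+7=13, 6+10=16
a = 7: 7+-2=5, 7+7=14, 7+10=17
a = 10: 10+-2=8, 10+7=17, 10+10=20
Collecting distinct sums: A + B = {4, 5, 8, 13, 14, 16, 17, 20}
|A + B| = 8

A + B = {4, 5, 8, 13, 14, 16, 17, 20}


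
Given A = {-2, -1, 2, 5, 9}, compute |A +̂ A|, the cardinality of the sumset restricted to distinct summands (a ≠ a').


Restricted sumset: A +̂ A = {a + a' : a ∈ A, a' ∈ A, a ≠ a'}.
Equivalently, take A + A and drop any sum 2a that is achievable ONLY as a + a for a ∈ A (i.e. sums representable only with equal summands).
Enumerate pairs (a, a') with a < a' (symmetric, so each unordered pair gives one sum; this covers all a ≠ a'):
  -2 + -1 = -3
  -2 + 2 = 0
  -2 + 5 = 3
  -2 + 9 = 7
  -1 + 2 = 1
  -1 + 5 = 4
  -1 + 9 = 8
  2 + 5 = 7
  2 + 9 = 11
  5 + 9 = 14
Collected distinct sums: {-3, 0, 1, 3, 4, 7, 8, 11, 14}
|A +̂ A| = 9
(Reference bound: |A +̂ A| ≥ 2|A| - 3 for |A| ≥ 2, with |A| = 5 giving ≥ 7.)

|A +̂ A| = 9


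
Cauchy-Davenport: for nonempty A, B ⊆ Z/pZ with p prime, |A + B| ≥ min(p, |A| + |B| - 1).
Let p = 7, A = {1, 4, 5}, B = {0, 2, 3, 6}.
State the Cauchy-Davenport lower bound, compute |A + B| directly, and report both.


Cauchy-Davenport: |A + B| ≥ min(p, |A| + |B| - 1) for A, B nonempty in Z/pZ.
|A| = 3, |B| = 4, p = 7.
CD lower bound = min(7, 3 + 4 - 1) = min(7, 6) = 6.
Compute A + B mod 7 directly:
a = 1: 1+0=1, 1+2=3, 1+3=4, 1+6=0
a = 4: 4+0=4, 4+2=6, 4+3=0, 4+6=3
a = 5: 5+0=5, 5+2=0, 5+3=1, 5+6=4
A + B = {0, 1, 3, 4, 5, 6}, so |A + B| = 6.
Verify: 6 ≥ 6? Yes ✓.

CD lower bound = 6, actual |A + B| = 6.


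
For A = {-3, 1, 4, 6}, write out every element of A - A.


A - A = {a - a' : a, a' ∈ A}.
Compute a - a' for each ordered pair (a, a'):
a = -3: -3--3=0, -3-1=-4, -3-4=-7, -3-6=-9
a = 1: 1--3=4, 1-1=0, 1-4=-3, 1-6=-5
a = 4: 4--3=7, 4-1=3, 4-4=0, 4-6=-2
a = 6: 6--3=9, 6-1=5, 6-4=2, 6-6=0
Collecting distinct values (and noting 0 appears from a-a):
A - A = {-9, -7, -5, -4, -3, -2, 0, 2, 3, 4, 5, 7, 9}
|A - A| = 13

A - A = {-9, -7, -5, -4, -3, -2, 0, 2, 3, 4, 5, 7, 9}


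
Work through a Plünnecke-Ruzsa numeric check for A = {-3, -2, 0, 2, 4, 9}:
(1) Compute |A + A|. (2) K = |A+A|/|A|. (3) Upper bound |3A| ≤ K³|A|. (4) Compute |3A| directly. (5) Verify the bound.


|A| = 6.
Step 1: Compute A + A by enumerating all 36 pairs.
A + A = {-6, -5, -4, -3, -2, -1, 0, 1, 2, 4, 6, 7, 8, 9, 11, 13, 18}, so |A + A| = 17.
Step 2: Doubling constant K = |A + A|/|A| = 17/6 = 17/6 ≈ 2.8333.
Step 3: Plünnecke-Ruzsa gives |3A| ≤ K³·|A| = (2.8333)³ · 6 ≈ 136.4722.
Step 4: Compute 3A = A + A + A directly by enumerating all triples (a,b,c) ∈ A³; |3A| = 30.
Step 5: Check 30 ≤ 136.4722? Yes ✓.

K = 17/6, Plünnecke-Ruzsa bound K³|A| ≈ 136.4722, |3A| = 30, inequality holds.


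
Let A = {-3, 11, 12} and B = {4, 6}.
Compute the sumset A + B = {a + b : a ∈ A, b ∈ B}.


A + B = {a + b : a ∈ A, b ∈ B}.
Enumerate all |A|·|B| = 3·2 = 6 pairs (a, b) and collect distinct sums.
a = -3: -3+4=1, -3+6=3
a = 11: 11+4=15, 11+6=17
a = 12: 12+4=16, 12+6=18
Collecting distinct sums: A + B = {1, 3, 15, 16, 17, 18}
|A + B| = 6

A + B = {1, 3, 15, 16, 17, 18}


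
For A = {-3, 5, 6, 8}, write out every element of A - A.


A - A = {a - a' : a, a' ∈ A}.
Compute a - a' for each ordered pair (a, a'):
a = -3: -3--3=0, -3-5=-8, -3-6=-9, -3-8=-11
a = 5: 5--3=8, 5-5=0, 5-6=-1, 5-8=-3
a = 6: 6--3=9, 6-5=1, 6-6=0, 6-8=-2
a = 8: 8--3=11, 8-5=3, 8-6=2, 8-8=0
Collecting distinct values (and noting 0 appears from a-a):
A - A = {-11, -9, -8, -3, -2, -1, 0, 1, 2, 3, 8, 9, 11}
|A - A| = 13

A - A = {-11, -9, -8, -3, -2, -1, 0, 1, 2, 3, 8, 9, 11}


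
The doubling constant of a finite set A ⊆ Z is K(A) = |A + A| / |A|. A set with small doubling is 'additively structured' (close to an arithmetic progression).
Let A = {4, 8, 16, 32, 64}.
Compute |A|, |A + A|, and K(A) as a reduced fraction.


|A| = 5.
Compute A + A by enumerating all 25 pairs.
A + A = {8, 12, 16, 20, 24, 32, 36, 40, 48, 64, 68, 72, 80, 96, 128}, so |A + A| = 15.
K = |A + A| / |A| = 15/5 = 3/1 ≈ 3.0000.
Reference: AP of size 5 gives K = 9/5 ≈ 1.8000; a fully generic set of size 5 gives K ≈ 3.0000.

|A| = 5, |A + A| = 15, K = 15/5 = 3/1.


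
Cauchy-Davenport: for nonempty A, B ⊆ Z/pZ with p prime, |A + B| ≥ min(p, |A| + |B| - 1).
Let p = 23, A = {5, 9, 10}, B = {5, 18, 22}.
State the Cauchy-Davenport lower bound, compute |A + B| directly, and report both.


Cauchy-Davenport: |A + B| ≥ min(p, |A| + |B| - 1) for A, B nonempty in Z/pZ.
|A| = 3, |B| = 3, p = 23.
CD lower bound = min(23, 3 + 3 - 1) = min(23, 5) = 5.
Compute A + B mod 23 directly:
a = 5: 5+5=10, 5+18=0, 5+22=4
a = 9: 9+5=14, 9+18=4, 9+22=8
a = 10: 10+5=15, 10+18=5, 10+22=9
A + B = {0, 4, 5, 8, 9, 10, 14, 15}, so |A + B| = 8.
Verify: 8 ≥ 5? Yes ✓.

CD lower bound = 5, actual |A + B| = 8.


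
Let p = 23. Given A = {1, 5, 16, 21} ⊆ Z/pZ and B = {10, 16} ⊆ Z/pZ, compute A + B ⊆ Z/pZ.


Work in Z/23Z: reduce every sum a + b modulo 23.
Enumerate all 8 pairs:
a = 1: 1+10=11, 1+16=17
a = 5: 5+10=15, 5+16=21
a = 16: 16+10=3, 16+16=9
a = 21: 21+10=8, 21+16=14
Distinct residues collected: {3, 8, 9, 11, 14, 15, 17, 21}
|A + B| = 8 (out of 23 total residues).

A + B = {3, 8, 9, 11, 14, 15, 17, 21}


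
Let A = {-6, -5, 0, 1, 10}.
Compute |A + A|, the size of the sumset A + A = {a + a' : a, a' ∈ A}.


A + A = {a + a' : a, a' ∈ A}; |A| = 5.
General bounds: 2|A| - 1 ≤ |A + A| ≤ |A|(|A|+1)/2, i.e. 9 ≤ |A + A| ≤ 15.
Lower bound 2|A|-1 is attained iff A is an arithmetic progression.
Enumerate sums a + a' for a ≤ a' (symmetric, so this suffices):
a = -6: -6+-6=-12, -6+-5=-11, -6+0=-6, -6+1=-5, -6+10=4
a = -5: -5+-5=-10, -5+0=-5, -5+1=-4, -5+10=5
a = 0: 0+0=0, 0+1=1, 0+10=10
a = 1: 1+1=2, 1+10=11
a = 10: 10+10=20
Distinct sums: {-12, -11, -10, -6, -5, -4, 0, 1, 2, 4, 5, 10, 11, 20}
|A + A| = 14

|A + A| = 14


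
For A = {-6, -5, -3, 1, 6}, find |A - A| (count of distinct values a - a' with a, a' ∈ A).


A - A = {a - a' : a, a' ∈ A}; |A| = 5.
Bounds: 2|A|-1 ≤ |A - A| ≤ |A|² - |A| + 1, i.e. 9 ≤ |A - A| ≤ 21.
Note: 0 ∈ A - A always (from a - a). The set is symmetric: if d ∈ A - A then -d ∈ A - A.
Enumerate nonzero differences d = a - a' with a > a' (then include -d):
Positive differences: {1, 2, 3, 4, 5, 6, 7, 9, 11, 12}
Full difference set: {0} ∪ (positive diffs) ∪ (negative diffs).
|A - A| = 1 + 2·10 = 21 (matches direct enumeration: 21).

|A - A| = 21


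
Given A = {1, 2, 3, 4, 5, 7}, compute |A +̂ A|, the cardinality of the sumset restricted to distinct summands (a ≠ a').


Restricted sumset: A +̂ A = {a + a' : a ∈ A, a' ∈ A, a ≠ a'}.
Equivalently, take A + A and drop any sum 2a that is achievable ONLY as a + a for a ∈ A (i.e. sums representable only with equal summands).
Enumerate pairs (a, a') with a < a' (symmetric, so each unordered pair gives one sum; this covers all a ≠ a'):
  1 + 2 = 3
  1 + 3 = 4
  1 + 4 = 5
  1 + 5 = 6
  1 + 7 = 8
  2 + 3 = 5
  2 + 4 = 6
  2 + 5 = 7
  2 + 7 = 9
  3 + 4 = 7
  3 + 5 = 8
  3 + 7 = 10
  4 + 5 = 9
  4 + 7 = 11
  5 + 7 = 12
Collected distinct sums: {3, 4, 5, 6, 7, 8, 9, 10, 11, 12}
|A +̂ A| = 10
(Reference bound: |A +̂ A| ≥ 2|A| - 3 for |A| ≥ 2, with |A| = 6 giving ≥ 9.)

|A +̂ A| = 10


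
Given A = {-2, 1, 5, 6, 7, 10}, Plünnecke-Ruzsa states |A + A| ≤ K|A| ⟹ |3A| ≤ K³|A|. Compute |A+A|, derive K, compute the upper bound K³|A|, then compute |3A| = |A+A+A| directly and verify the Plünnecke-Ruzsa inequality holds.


|A| = 6.
Step 1: Compute A + A by enumerating all 36 pairs.
A + A = {-4, -1, 2, 3, 4, 5, 6, 7, 8, 10, 11, 12, 13, 14, 15, 16, 17, 20}, so |A + A| = 18.
Step 2: Doubling constant K = |A + A|/|A| = 18/6 = 18/6 ≈ 3.0000.
Step 3: Plünnecke-Ruzsa gives |3A| ≤ K³·|A| = (3.0000)³ · 6 ≈ 162.0000.
Step 4: Compute 3A = A + A + A directly by enumerating all triples (a,b,c) ∈ A³; |3A| = 31.
Step 5: Check 31 ≤ 162.0000? Yes ✓.

K = 18/6, Plünnecke-Ruzsa bound K³|A| ≈ 162.0000, |3A| = 31, inequality holds.


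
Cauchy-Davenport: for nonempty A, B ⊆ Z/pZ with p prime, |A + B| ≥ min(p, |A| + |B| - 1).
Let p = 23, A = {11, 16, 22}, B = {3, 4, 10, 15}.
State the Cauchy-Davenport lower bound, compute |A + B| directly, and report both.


Cauchy-Davenport: |A + B| ≥ min(p, |A| + |B| - 1) for A, B nonempty in Z/pZ.
|A| = 3, |B| = 4, p = 23.
CD lower bound = min(23, 3 + 4 - 1) = min(23, 6) = 6.
Compute A + B mod 23 directly:
a = 11: 11+3=14, 11+4=15, 11+10=21, 11+15=3
a = 16: 16+3=19, 16+4=20, 16+10=3, 16+15=8
a = 22: 22+3=2, 22+4=3, 22+10=9, 22+15=14
A + B = {2, 3, 8, 9, 14, 15, 19, 20, 21}, so |A + B| = 9.
Verify: 9 ≥ 6? Yes ✓.

CD lower bound = 6, actual |A + B| = 9.


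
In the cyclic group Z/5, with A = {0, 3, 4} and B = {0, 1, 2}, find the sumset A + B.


Work in Z/5Z: reduce every sum a + b modulo 5.
Enumerate all 9 pairs:
a = 0: 0+0=0, 0+1=1, 0+2=2
a = 3: 3+0=3, 3+1=4, 3+2=0
a = 4: 4+0=4, 4+1=0, 4+2=1
Distinct residues collected: {0, 1, 2, 3, 4}
|A + B| = 5 (out of 5 total residues).

A + B = {0, 1, 2, 3, 4}


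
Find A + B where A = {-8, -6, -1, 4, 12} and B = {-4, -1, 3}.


A + B = {a + b : a ∈ A, b ∈ B}.
Enumerate all |A|·|B| = 5·3 = 15 pairs (a, b) and collect distinct sums.
a = -8: -8+-4=-12, -8+-1=-9, -8+3=-5
a = -6: -6+-4=-10, -6+-1=-7, -6+3=-3
a = -1: -1+-4=-5, -1+-1=-2, -1+3=2
a = 4: 4+-4=0, 4+-1=3, 4+3=7
a = 12: 12+-4=8, 12+-1=11, 12+3=15
Collecting distinct sums: A + B = {-12, -10, -9, -7, -5, -3, -2, 0, 2, 3, 7, 8, 11, 15}
|A + B| = 14

A + B = {-12, -10, -9, -7, -5, -3, -2, 0, 2, 3, 7, 8, 11, 15}


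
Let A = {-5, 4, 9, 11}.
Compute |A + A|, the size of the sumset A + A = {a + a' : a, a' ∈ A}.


A + A = {a + a' : a, a' ∈ A}; |A| = 4.
General bounds: 2|A| - 1 ≤ |A + A| ≤ |A|(|A|+1)/2, i.e. 7 ≤ |A + A| ≤ 10.
Lower bound 2|A|-1 is attained iff A is an arithmetic progression.
Enumerate sums a + a' for a ≤ a' (symmetric, so this suffices):
a = -5: -5+-5=-10, -5+4=-1, -5+9=4, -5+11=6
a = 4: 4+4=8, 4+9=13, 4+11=15
a = 9: 9+9=18, 9+11=20
a = 11: 11+11=22
Distinct sums: {-10, -1, 4, 6, 8, 13, 15, 18, 20, 22}
|A + A| = 10

|A + A| = 10


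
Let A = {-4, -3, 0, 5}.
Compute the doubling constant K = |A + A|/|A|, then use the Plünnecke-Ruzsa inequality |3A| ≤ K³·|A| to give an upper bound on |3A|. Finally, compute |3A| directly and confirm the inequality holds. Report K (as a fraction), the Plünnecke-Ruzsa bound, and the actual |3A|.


|A| = 4.
Step 1: Compute A + A by enumerating all 16 pairs.
A + A = {-8, -7, -6, -4, -3, 0, 1, 2, 5, 10}, so |A + A| = 10.
Step 2: Doubling constant K = |A + A|/|A| = 10/4 = 10/4 ≈ 2.5000.
Step 3: Plünnecke-Ruzsa gives |3A| ≤ K³·|A| = (2.5000)³ · 4 ≈ 62.5000.
Step 4: Compute 3A = A + A + A directly by enumerating all triples (a,b,c) ∈ A³; |3A| = 19.
Step 5: Check 19 ≤ 62.5000? Yes ✓.

K = 10/4, Plünnecke-Ruzsa bound K³|A| ≈ 62.5000, |3A| = 19, inequality holds.


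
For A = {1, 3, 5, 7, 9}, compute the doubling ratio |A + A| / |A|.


|A| = 5.
Compute A + A by enumerating all 25 pairs.
A + A = {2, 4, 6, 8, 10, 12, 14, 16, 18}, so |A + A| = 9.
K = |A + A| / |A| = 9/5 (already in lowest terms) ≈ 1.8000.
Reference: AP of size 5 gives K = 9/5 ≈ 1.8000; a fully generic set of size 5 gives K ≈ 3.0000.

|A| = 5, |A + A| = 9, K = 9/5.


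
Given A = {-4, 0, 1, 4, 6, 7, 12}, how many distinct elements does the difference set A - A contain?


A - A = {a - a' : a, a' ∈ A}; |A| = 7.
Bounds: 2|A|-1 ≤ |A - A| ≤ |A|² - |A| + 1, i.e. 13 ≤ |A - A| ≤ 43.
Note: 0 ∈ A - A always (from a - a). The set is symmetric: if d ∈ A - A then -d ∈ A - A.
Enumerate nonzero differences d = a - a' with a > a' (then include -d):
Positive differences: {1, 2, 3, 4, 5, 6, 7, 8, 10, 11, 12, 16}
Full difference set: {0} ∪ (positive diffs) ∪ (negative diffs).
|A - A| = 1 + 2·12 = 25 (matches direct enumeration: 25).

|A - A| = 25


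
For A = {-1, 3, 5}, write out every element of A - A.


A - A = {a - a' : a, a' ∈ A}.
Compute a - a' for each ordered pair (a, a'):
a = -1: -1--1=0, -1-3=-4, -1-5=-6
a = 3: 3--1=4, 3-3=0, 3-5=-2
a = 5: 5--1=6, 5-3=2, 5-5=0
Collecting distinct values (and noting 0 appears from a-a):
A - A = {-6, -4, -2, 0, 2, 4, 6}
|A - A| = 7

A - A = {-6, -4, -2, 0, 2, 4, 6}


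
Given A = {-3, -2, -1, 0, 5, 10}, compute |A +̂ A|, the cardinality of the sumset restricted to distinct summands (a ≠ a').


Restricted sumset: A +̂ A = {a + a' : a ∈ A, a' ∈ A, a ≠ a'}.
Equivalently, take A + A and drop any sum 2a that is achievable ONLY as a + a for a ∈ A (i.e. sums representable only with equal summands).
Enumerate pairs (a, a') with a < a' (symmetric, so each unordered pair gives one sum; this covers all a ≠ a'):
  -3 + -2 = -5
  -3 + -1 = -4
  -3 + 0 = -3
  -3 + 5 = 2
  -3 + 10 = 7
  -2 + -1 = -3
  -2 + 0 = -2
  -2 + 5 = 3
  -2 + 10 = 8
  -1 + 0 = -1
  -1 + 5 = 4
  -1 + 10 = 9
  0 + 5 = 5
  0 + 10 = 10
  5 + 10 = 15
Collected distinct sums: {-5, -4, -3, -2, -1, 2, 3, 4, 5, 7, 8, 9, 10, 15}
|A +̂ A| = 14
(Reference bound: |A +̂ A| ≥ 2|A| - 3 for |A| ≥ 2, with |A| = 6 giving ≥ 9.)

|A +̂ A| = 14


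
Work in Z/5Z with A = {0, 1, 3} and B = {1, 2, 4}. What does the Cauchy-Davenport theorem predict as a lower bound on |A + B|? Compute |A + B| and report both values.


Cauchy-Davenport: |A + B| ≥ min(p, |A| + |B| - 1) for A, B nonempty in Z/pZ.
|A| = 3, |B| = 3, p = 5.
CD lower bound = min(5, 3 + 3 - 1) = min(5, 5) = 5.
Compute A + B mod 5 directly:
a = 0: 0+1=1, 0+2=2, 0+4=4
a = 1: 1+1=2, 1+2=3, 1+4=0
a = 3: 3+1=4, 3+2=0, 3+4=2
A + B = {0, 1, 2, 3, 4}, so |A + B| = 5.
Verify: 5 ≥ 5? Yes ✓.

CD lower bound = 5, actual |A + B| = 5.


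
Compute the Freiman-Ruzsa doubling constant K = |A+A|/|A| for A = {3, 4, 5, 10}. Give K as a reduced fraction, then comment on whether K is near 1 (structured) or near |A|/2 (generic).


|A| = 4.
Compute A + A by enumerating all 16 pairs.
A + A = {6, 7, 8, 9, 10, 13, 14, 15, 20}, so |A + A| = 9.
K = |A + A| / |A| = 9/4 (already in lowest terms) ≈ 2.2500.
Reference: AP of size 4 gives K = 7/4 ≈ 1.7500; a fully generic set of size 4 gives K ≈ 2.5000.

|A| = 4, |A + A| = 9, K = 9/4.


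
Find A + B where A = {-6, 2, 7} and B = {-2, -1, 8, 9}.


A + B = {a + b : a ∈ A, b ∈ B}.
Enumerate all |A|·|B| = 3·4 = 12 pairs (a, b) and collect distinct sums.
a = -6: -6+-2=-8, -6+-1=-7, -6+8=2, -6+9=3
a = 2: 2+-2=0, 2+-1=1, 2+8=10, 2+9=11
a = 7: 7+-2=5, 7+-1=6, 7+8=15, 7+9=16
Collecting distinct sums: A + B = {-8, -7, 0, 1, 2, 3, 5, 6, 10, 11, 15, 16}
|A + B| = 12

A + B = {-8, -7, 0, 1, 2, 3, 5, 6, 10, 11, 15, 16}


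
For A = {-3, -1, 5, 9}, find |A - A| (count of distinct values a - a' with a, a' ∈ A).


A - A = {a - a' : a, a' ∈ A}; |A| = 4.
Bounds: 2|A|-1 ≤ |A - A| ≤ |A|² - |A| + 1, i.e. 7 ≤ |A - A| ≤ 13.
Note: 0 ∈ A - A always (from a - a). The set is symmetric: if d ∈ A - A then -d ∈ A - A.
Enumerate nonzero differences d = a - a' with a > a' (then include -d):
Positive differences: {2, 4, 6, 8, 10, 12}
Full difference set: {0} ∪ (positive diffs) ∪ (negative diffs).
|A - A| = 1 + 2·6 = 13 (matches direct enumeration: 13).

|A - A| = 13


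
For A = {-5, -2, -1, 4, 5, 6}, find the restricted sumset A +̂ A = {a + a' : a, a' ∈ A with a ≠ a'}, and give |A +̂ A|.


Restricted sumset: A +̂ A = {a + a' : a ∈ A, a' ∈ A, a ≠ a'}.
Equivalently, take A + A and drop any sum 2a that is achievable ONLY as a + a for a ∈ A (i.e. sums representable only with equal summands).
Enumerate pairs (a, a') with a < a' (symmetric, so each unordered pair gives one sum; this covers all a ≠ a'):
  -5 + -2 = -7
  -5 + -1 = -6
  -5 + 4 = -1
  -5 + 5 = 0
  -5 + 6 = 1
  -2 + -1 = -3
  -2 + 4 = 2
  -2 + 5 = 3
  -2 + 6 = 4
  -1 + 4 = 3
  -1 + 5 = 4
  -1 + 6 = 5
  4 + 5 = 9
  4 + 6 = 10
  5 + 6 = 11
Collected distinct sums: {-7, -6, -3, -1, 0, 1, 2, 3, 4, 5, 9, 10, 11}
|A +̂ A| = 13
(Reference bound: |A +̂ A| ≥ 2|A| - 3 for |A| ≥ 2, with |A| = 6 giving ≥ 9.)

|A +̂ A| = 13


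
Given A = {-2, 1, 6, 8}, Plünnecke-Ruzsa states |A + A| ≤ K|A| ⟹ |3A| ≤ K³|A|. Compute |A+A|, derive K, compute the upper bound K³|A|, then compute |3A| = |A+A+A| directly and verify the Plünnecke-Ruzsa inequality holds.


|A| = 4.
Step 1: Compute A + A by enumerating all 16 pairs.
A + A = {-4, -1, 2, 4, 6, 7, 9, 12, 14, 16}, so |A + A| = 10.
Step 2: Doubling constant K = |A + A|/|A| = 10/4 = 10/4 ≈ 2.5000.
Step 3: Plünnecke-Ruzsa gives |3A| ≤ K³·|A| = (2.5000)³ · 4 ≈ 62.5000.
Step 4: Compute 3A = A + A + A directly by enumerating all triples (a,b,c) ∈ A³; |3A| = 19.
Step 5: Check 19 ≤ 62.5000? Yes ✓.

K = 10/4, Plünnecke-Ruzsa bound K³|A| ≈ 62.5000, |3A| = 19, inequality holds.


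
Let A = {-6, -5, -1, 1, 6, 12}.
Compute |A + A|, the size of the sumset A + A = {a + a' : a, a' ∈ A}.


A + A = {a + a' : a, a' ∈ A}; |A| = 6.
General bounds: 2|A| - 1 ≤ |A + A| ≤ |A|(|A|+1)/2, i.e. 11 ≤ |A + A| ≤ 21.
Lower bound 2|A|-1 is attained iff A is an arithmetic progression.
Enumerate sums a + a' for a ≤ a' (symmetric, so this suffices):
a = -6: -6+-6=-12, -6+-5=-11, -6+-1=-7, -6+1=-5, -6+6=0, -6+12=6
a = -5: -5+-5=-10, -5+-1=-6, -5+1=-4, -5+6=1, -5+12=7
a = -1: -1+-1=-2, -1+1=0, -1+6=5, -1+12=11
a = 1: 1+1=2, 1+6=7, 1+12=13
a = 6: 6+6=12, 6+12=18
a = 12: 12+12=24
Distinct sums: {-12, -11, -10, -7, -6, -5, -4, -2, 0, 1, 2, 5, 6, 7, 11, 12, 13, 18, 24}
|A + A| = 19

|A + A| = 19


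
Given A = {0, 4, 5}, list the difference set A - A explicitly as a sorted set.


A - A = {a - a' : a, a' ∈ A}.
Compute a - a' for each ordered pair (a, a'):
a = 0: 0-0=0, 0-4=-4, 0-5=-5
a = 4: 4-0=4, 4-4=0, 4-5=-1
a = 5: 5-0=5, 5-4=1, 5-5=0
Collecting distinct values (and noting 0 appears from a-a):
A - A = {-5, -4, -1, 0, 1, 4, 5}
|A - A| = 7

A - A = {-5, -4, -1, 0, 1, 4, 5}


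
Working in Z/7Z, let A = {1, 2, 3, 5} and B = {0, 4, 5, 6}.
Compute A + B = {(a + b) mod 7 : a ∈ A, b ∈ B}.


Work in Z/7Z: reduce every sum a + b modulo 7.
Enumerate all 16 pairs:
a = 1: 1+0=1, 1+4=5, 1+5=6, 1+6=0
a = 2: 2+0=2, 2+4=6, 2+5=0, 2+6=1
a = 3: 3+0=3, 3+4=0, 3+5=1, 3+6=2
a = 5: 5+0=5, 5+4=2, 5+5=3, 5+6=4
Distinct residues collected: {0, 1, 2, 3, 4, 5, 6}
|A + B| = 7 (out of 7 total residues).

A + B = {0, 1, 2, 3, 4, 5, 6}


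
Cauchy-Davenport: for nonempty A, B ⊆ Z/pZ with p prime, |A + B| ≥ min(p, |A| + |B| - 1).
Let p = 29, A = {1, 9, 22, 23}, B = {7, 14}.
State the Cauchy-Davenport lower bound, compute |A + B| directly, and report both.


Cauchy-Davenport: |A + B| ≥ min(p, |A| + |B| - 1) for A, B nonempty in Z/pZ.
|A| = 4, |B| = 2, p = 29.
CD lower bound = min(29, 4 + 2 - 1) = min(29, 5) = 5.
Compute A + B mod 29 directly:
a = 1: 1+7=8, 1+14=15
a = 9: 9+7=16, 9+14=23
a = 22: 22+7=0, 22+14=7
a = 23: 23+7=1, 23+14=8
A + B = {0, 1, 7, 8, 15, 16, 23}, so |A + B| = 7.
Verify: 7 ≥ 5? Yes ✓.

CD lower bound = 5, actual |A + B| = 7.


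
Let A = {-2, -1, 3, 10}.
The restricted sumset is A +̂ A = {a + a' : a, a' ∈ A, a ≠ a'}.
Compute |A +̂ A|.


Restricted sumset: A +̂ A = {a + a' : a ∈ A, a' ∈ A, a ≠ a'}.
Equivalently, take A + A and drop any sum 2a that is achievable ONLY as a + a for a ∈ A (i.e. sums representable only with equal summands).
Enumerate pairs (a, a') with a < a' (symmetric, so each unordered pair gives one sum; this covers all a ≠ a'):
  -2 + -1 = -3
  -2 + 3 = 1
  -2 + 10 = 8
  -1 + 3 = 2
  -1 + 10 = 9
  3 + 10 = 13
Collected distinct sums: {-3, 1, 2, 8, 9, 13}
|A +̂ A| = 6
(Reference bound: |A +̂ A| ≥ 2|A| - 3 for |A| ≥ 2, with |A| = 4 giving ≥ 5.)

|A +̂ A| = 6


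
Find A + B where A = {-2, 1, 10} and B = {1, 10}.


A + B = {a + b : a ∈ A, b ∈ B}.
Enumerate all |A|·|B| = 3·2 = 6 pairs (a, b) and collect distinct sums.
a = -2: -2+1=-1, -2+10=8
a = 1: 1+1=2, 1+10=11
a = 10: 10+1=11, 10+10=20
Collecting distinct sums: A + B = {-1, 2, 8, 11, 20}
|A + B| = 5

A + B = {-1, 2, 8, 11, 20}


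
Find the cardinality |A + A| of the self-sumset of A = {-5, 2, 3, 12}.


A + A = {a + a' : a, a' ∈ A}; |A| = 4.
General bounds: 2|A| - 1 ≤ |A + A| ≤ |A|(|A|+1)/2, i.e. 7 ≤ |A + A| ≤ 10.
Lower bound 2|A|-1 is attained iff A is an arithmetic progression.
Enumerate sums a + a' for a ≤ a' (symmetric, so this suffices):
a = -5: -5+-5=-10, -5+2=-3, -5+3=-2, -5+12=7
a = 2: 2+2=4, 2+3=5, 2+12=14
a = 3: 3+3=6, 3+12=15
a = 12: 12+12=24
Distinct sums: {-10, -3, -2, 4, 5, 6, 7, 14, 15, 24}
|A + A| = 10

|A + A| = 10


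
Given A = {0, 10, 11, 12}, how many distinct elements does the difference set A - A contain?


A - A = {a - a' : a, a' ∈ A}; |A| = 4.
Bounds: 2|A|-1 ≤ |A - A| ≤ |A|² - |A| + 1, i.e. 7 ≤ |A - A| ≤ 13.
Note: 0 ∈ A - A always (from a - a). The set is symmetric: if d ∈ A - A then -d ∈ A - A.
Enumerate nonzero differences d = a - a' with a > a' (then include -d):
Positive differences: {1, 2, 10, 11, 12}
Full difference set: {0} ∪ (positive diffs) ∪ (negative diffs).
|A - A| = 1 + 2·5 = 11 (matches direct enumeration: 11).

|A - A| = 11


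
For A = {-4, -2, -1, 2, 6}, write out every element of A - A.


A - A = {a - a' : a, a' ∈ A}.
Compute a - a' for each ordered pair (a, a'):
a = -4: -4--4=0, -4--2=-2, -4--1=-3, -4-2=-6, -4-6=-10
a = -2: -2--4=2, -2--2=0, -2--1=-1, -2-2=-4, -2-6=-8
a = -1: -1--4=3, -1--2=1, -1--1=0, -1-2=-3, -1-6=-7
a = 2: 2--4=6, 2--2=4, 2--1=3, 2-2=0, 2-6=-4
a = 6: 6--4=10, 6--2=8, 6--1=7, 6-2=4, 6-6=0
Collecting distinct values (and noting 0 appears from a-a):
A - A = {-10, -8, -7, -6, -4, -3, -2, -1, 0, 1, 2, 3, 4, 6, 7, 8, 10}
|A - A| = 17

A - A = {-10, -8, -7, -6, -4, -3, -2, -1, 0, 1, 2, 3, 4, 6, 7, 8, 10}


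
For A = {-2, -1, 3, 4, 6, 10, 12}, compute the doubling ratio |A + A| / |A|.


|A| = 7.
Compute A + A by enumerating all 49 pairs.
A + A = {-4, -3, -2, 1, 2, 3, 4, 5, 6, 7, 8, 9, 10, 11, 12, 13, 14, 15, 16, 18, 20, 22, 24}, so |A + A| = 23.
K = |A + A| / |A| = 23/7 (already in lowest terms) ≈ 3.2857.
Reference: AP of size 7 gives K = 13/7 ≈ 1.8571; a fully generic set of size 7 gives K ≈ 4.0000.

|A| = 7, |A + A| = 23, K = 23/7.


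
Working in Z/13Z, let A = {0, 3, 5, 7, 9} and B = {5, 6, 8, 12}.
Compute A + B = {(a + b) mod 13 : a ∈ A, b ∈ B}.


Work in Z/13Z: reduce every sum a + b modulo 13.
Enumerate all 20 pairs:
a = 0: 0+5=5, 0+6=6, 0+8=8, 0+12=12
a = 3: 3+5=8, 3+6=9, 3+8=11, 3+12=2
a = 5: 5+5=10, 5+6=11, 5+8=0, 5+12=4
a = 7: 7+5=12, 7+6=0, 7+8=2, 7+12=6
a = 9: 9+5=1, 9+6=2, 9+8=4, 9+12=8
Distinct residues collected: {0, 1, 2, 4, 5, 6, 8, 9, 10, 11, 12}
|A + B| = 11 (out of 13 total residues).

A + B = {0, 1, 2, 4, 5, 6, 8, 9, 10, 11, 12}


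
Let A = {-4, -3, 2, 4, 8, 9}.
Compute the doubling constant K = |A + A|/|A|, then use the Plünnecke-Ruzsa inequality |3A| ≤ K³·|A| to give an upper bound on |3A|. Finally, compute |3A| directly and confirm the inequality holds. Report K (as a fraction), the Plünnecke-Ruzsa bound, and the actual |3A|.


|A| = 6.
Step 1: Compute A + A by enumerating all 36 pairs.
A + A = {-8, -7, -6, -2, -1, 0, 1, 4, 5, 6, 8, 10, 11, 12, 13, 16, 17, 18}, so |A + A| = 18.
Step 2: Doubling constant K = |A + A|/|A| = 18/6 = 18/6 ≈ 3.0000.
Step 3: Plünnecke-Ruzsa gives |3A| ≤ K³·|A| = (3.0000)³ · 6 ≈ 162.0000.
Step 4: Compute 3A = A + A + A directly by enumerating all triples (a,b,c) ∈ A³; |3A| = 35.
Step 5: Check 35 ≤ 162.0000? Yes ✓.

K = 18/6, Plünnecke-Ruzsa bound K³|A| ≈ 162.0000, |3A| = 35, inequality holds.


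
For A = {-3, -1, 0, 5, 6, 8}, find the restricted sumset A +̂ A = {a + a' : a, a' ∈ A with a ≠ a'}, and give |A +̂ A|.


Restricted sumset: A +̂ A = {a + a' : a ∈ A, a' ∈ A, a ≠ a'}.
Equivalently, take A + A and drop any sum 2a that is achievable ONLY as a + a for a ∈ A (i.e. sums representable only with equal summands).
Enumerate pairs (a, a') with a < a' (symmetric, so each unordered pair gives one sum; this covers all a ≠ a'):
  -3 + -1 = -4
  -3 + 0 = -3
  -3 + 5 = 2
  -3 + 6 = 3
  -3 + 8 = 5
  -1 + 0 = -1
  -1 + 5 = 4
  -1 + 6 = 5
  -1 + 8 = 7
  0 + 5 = 5
  0 + 6 = 6
  0 + 8 = 8
  5 + 6 = 11
  5 + 8 = 13
  6 + 8 = 14
Collected distinct sums: {-4, -3, -1, 2, 3, 4, 5, 6, 7, 8, 11, 13, 14}
|A +̂ A| = 13
(Reference bound: |A +̂ A| ≥ 2|A| - 3 for |A| ≥ 2, with |A| = 6 giving ≥ 9.)

|A +̂ A| = 13


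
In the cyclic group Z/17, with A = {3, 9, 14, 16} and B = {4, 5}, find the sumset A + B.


Work in Z/17Z: reduce every sum a + b modulo 17.
Enumerate all 8 pairs:
a = 3: 3+4=7, 3+5=8
a = 9: 9+4=13, 9+5=14
a = 14: 14+4=1, 14+5=2
a = 16: 16+4=3, 16+5=4
Distinct residues collected: {1, 2, 3, 4, 7, 8, 13, 14}
|A + B| = 8 (out of 17 total residues).

A + B = {1, 2, 3, 4, 7, 8, 13, 14}


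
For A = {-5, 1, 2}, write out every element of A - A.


A - A = {a - a' : a, a' ∈ A}.
Compute a - a' for each ordered pair (a, a'):
a = -5: -5--5=0, -5-1=-6, -5-2=-7
a = 1: 1--5=6, 1-1=0, 1-2=-1
a = 2: 2--5=7, 2-1=1, 2-2=0
Collecting distinct values (and noting 0 appears from a-a):
A - A = {-7, -6, -1, 0, 1, 6, 7}
|A - A| = 7

A - A = {-7, -6, -1, 0, 1, 6, 7}


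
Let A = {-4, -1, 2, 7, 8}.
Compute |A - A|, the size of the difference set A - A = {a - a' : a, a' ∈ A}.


A - A = {a - a' : a, a' ∈ A}; |A| = 5.
Bounds: 2|A|-1 ≤ |A - A| ≤ |A|² - |A| + 1, i.e. 9 ≤ |A - A| ≤ 21.
Note: 0 ∈ A - A always (from a - a). The set is symmetric: if d ∈ A - A then -d ∈ A - A.
Enumerate nonzero differences d = a - a' with a > a' (then include -d):
Positive differences: {1, 3, 5, 6, 8, 9, 11, 12}
Full difference set: {0} ∪ (positive diffs) ∪ (negative diffs).
|A - A| = 1 + 2·8 = 17 (matches direct enumeration: 17).

|A - A| = 17


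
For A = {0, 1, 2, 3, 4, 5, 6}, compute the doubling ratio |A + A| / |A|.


|A| = 7.
Compute A + A by enumerating all 49 pairs.
A + A = {0, 1, 2, 3, 4, 5, 6, 7, 8, 9, 10, 11, 12}, so |A + A| = 13.
K = |A + A| / |A| = 13/7 (already in lowest terms) ≈ 1.8571.
Reference: AP of size 7 gives K = 13/7 ≈ 1.8571; a fully generic set of size 7 gives K ≈ 4.0000.

|A| = 7, |A + A| = 13, K = 13/7.


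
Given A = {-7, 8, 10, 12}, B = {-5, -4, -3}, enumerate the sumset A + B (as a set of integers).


A + B = {a + b : a ∈ A, b ∈ B}.
Enumerate all |A|·|B| = 4·3 = 12 pairs (a, b) and collect distinct sums.
a = -7: -7+-5=-12, -7+-4=-11, -7+-3=-10
a = 8: 8+-5=3, 8+-4=4, 8+-3=5
a = 10: 10+-5=5, 10+-4=6, 10+-3=7
a = 12: 12+-5=7, 12+-4=8, 12+-3=9
Collecting distinct sums: A + B = {-12, -11, -10, 3, 4, 5, 6, 7, 8, 9}
|A + B| = 10

A + B = {-12, -11, -10, 3, 4, 5, 6, 7, 8, 9}


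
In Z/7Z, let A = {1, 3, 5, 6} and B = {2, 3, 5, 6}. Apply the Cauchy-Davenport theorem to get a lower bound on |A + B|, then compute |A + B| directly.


Cauchy-Davenport: |A + B| ≥ min(p, |A| + |B| - 1) for A, B nonempty in Z/pZ.
|A| = 4, |B| = 4, p = 7.
CD lower bound = min(7, 4 + 4 - 1) = min(7, 7) = 7.
Compute A + B mod 7 directly:
a = 1: 1+2=3, 1+3=4, 1+5=6, 1+6=0
a = 3: 3+2=5, 3+3=6, 3+5=1, 3+6=2
a = 5: 5+2=0, 5+3=1, 5+5=3, 5+6=4
a = 6: 6+2=1, 6+3=2, 6+5=4, 6+6=5
A + B = {0, 1, 2, 3, 4, 5, 6}, so |A + B| = 7.
Verify: 7 ≥ 7? Yes ✓.

CD lower bound = 7, actual |A + B| = 7.


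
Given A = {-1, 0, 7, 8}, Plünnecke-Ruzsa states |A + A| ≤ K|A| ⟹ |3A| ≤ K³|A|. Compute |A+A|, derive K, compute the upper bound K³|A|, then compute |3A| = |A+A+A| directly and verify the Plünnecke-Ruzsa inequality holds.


|A| = 4.
Step 1: Compute A + A by enumerating all 16 pairs.
A + A = {-2, -1, 0, 6, 7, 8, 14, 15, 16}, so |A + A| = 9.
Step 2: Doubling constant K = |A + A|/|A| = 9/4 = 9/4 ≈ 2.2500.
Step 3: Plünnecke-Ruzsa gives |3A| ≤ K³·|A| = (2.2500)³ · 4 ≈ 45.5625.
Step 4: Compute 3A = A + A + A directly by enumerating all triples (a,b,c) ∈ A³; |3A| = 16.
Step 5: Check 16 ≤ 45.5625? Yes ✓.

K = 9/4, Plünnecke-Ruzsa bound K³|A| ≈ 45.5625, |3A| = 16, inequality holds.
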